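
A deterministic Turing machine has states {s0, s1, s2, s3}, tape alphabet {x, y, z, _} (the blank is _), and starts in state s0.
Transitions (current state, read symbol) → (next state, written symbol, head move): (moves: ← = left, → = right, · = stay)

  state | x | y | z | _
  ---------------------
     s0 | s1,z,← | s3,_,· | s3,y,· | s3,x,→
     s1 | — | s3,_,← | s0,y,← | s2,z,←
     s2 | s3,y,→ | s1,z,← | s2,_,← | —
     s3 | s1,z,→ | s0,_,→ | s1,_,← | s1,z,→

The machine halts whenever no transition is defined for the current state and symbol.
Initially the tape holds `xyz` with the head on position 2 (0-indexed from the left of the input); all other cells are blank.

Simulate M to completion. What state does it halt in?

s0 | xy[z]____   read z → write y, move ·, go to s3
s3 | xy[y]____   read y → write _, move →, go to s0
s0 | xy_[_]___   read _ → write x, move →, go to s3
s3 | xy_x[_]__   read _ → write z, move →, go to s1
s1 | xy_xz[_]_   read _ → write z, move ←, go to s2
s2 | xy_x[z]z_   read z → write _, move ←, go to s2
s2 | xy_[x]_z_   read x → write y, move →, go to s3
s3 | xy_y[_]z_   read _ → write z, move →, go to s1
s1 | xy_yz[z]_   read z → write y, move ←, go to s0
s0 | xy_y[z]y_   read z → write y, move ·, go to s3
s3 | xy_y[y]y_   read y → write _, move →, go to s0
s0 | xy_y_[y]_   read y → write _, move ·, go to s3
s3 | xy_y_[_]_   read _ → write z, move →, go to s1
s1 | xy_y_z[_]   read _ → write z, move ←, go to s2
s2 | xy_y_[z]z   read z → write _, move ←, go to s2
s2 | xy_y[_]_z
No transition is defined for (s2, _); M halts in state s2.

s2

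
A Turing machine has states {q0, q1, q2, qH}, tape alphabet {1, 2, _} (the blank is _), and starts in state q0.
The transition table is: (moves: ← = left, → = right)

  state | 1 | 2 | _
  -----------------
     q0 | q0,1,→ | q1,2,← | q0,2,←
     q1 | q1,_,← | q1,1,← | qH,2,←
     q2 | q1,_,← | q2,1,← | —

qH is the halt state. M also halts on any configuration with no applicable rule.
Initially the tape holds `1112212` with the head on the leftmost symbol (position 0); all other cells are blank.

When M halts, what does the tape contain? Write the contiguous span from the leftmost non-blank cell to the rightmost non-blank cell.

q0 | __[1]112212   read 1 → write 1, move →, go to q0
q0 | __1[1]12212   read 1 → write 1, move →, go to q0
q0 | __11[1]2212   read 1 → write 1, move →, go to q0
q0 | __111[2]212   read 2 → write 2, move ←, go to q1
q1 | __11[1]2212   read 1 → write _, move ←, go to q1
q1 | __1[1]_2212   read 1 → write _, move ←, go to q1
q1 | __[1]__2212   read 1 → write _, move ←, go to q1
q1 | _[_]___2212   read _ → write 2, move ←, go to qH
qH | [_]2___2212
The non-blank tape span at halt is 2___2212.

2___2212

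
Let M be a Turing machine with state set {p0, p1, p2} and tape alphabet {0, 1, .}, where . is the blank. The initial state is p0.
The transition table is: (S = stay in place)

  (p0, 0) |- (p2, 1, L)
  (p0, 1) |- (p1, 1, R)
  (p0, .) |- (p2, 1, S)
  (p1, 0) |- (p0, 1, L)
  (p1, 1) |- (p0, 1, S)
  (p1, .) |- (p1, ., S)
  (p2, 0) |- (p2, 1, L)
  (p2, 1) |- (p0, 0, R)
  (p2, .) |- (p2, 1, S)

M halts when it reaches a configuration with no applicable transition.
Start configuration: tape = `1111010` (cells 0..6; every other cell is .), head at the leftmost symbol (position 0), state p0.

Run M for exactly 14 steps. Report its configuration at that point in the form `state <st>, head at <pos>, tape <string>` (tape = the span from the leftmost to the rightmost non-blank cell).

state=p0 head=0 tape=[1]111010   (p0,1)→(p1,1,R)
state=p1 head=1 tape=1[1]11010   (p1,1)→(p0,1,S)
state=p0 head=1 tape=1[1]11010   (p0,1)→(p1,1,R)
state=p1 head=2 tape=11[1]1010   (p1,1)→(p0,1,S)
state=p0 head=2 tape=11[1]1010   (p0,1)→(p1,1,R)
state=p1 head=3 tape=111[1]010   (p1,1)→(p0,1,S)
state=p0 head=3 tape=111[1]010   (p0,1)→(p1,1,R)
state=p1 head=4 tape=1111[0]10   (p1,0)→(p0,1,L)
state=p0 head=3 tape=111[1]110   (p0,1)→(p1,1,R)
state=p1 head=4 tape=1111[1]10   (p1,1)→(p0,1,S)
state=p0 head=4 tape=1111[1]10   (p0,1)→(p1,1,R)
state=p1 head=5 tape=11111[1]0   (p1,1)→(p0,1,S)
state=p0 head=5 tape=11111[1]0   (p0,1)→(p1,1,R)
state=p1 head=6 tape=111111[0]   (p1,0)→(p0,1,L)
state=p0 head=5 tape=11111[1]1
After 14 steps: state p0, head at 5, tape 1111111.

state p0, head at 5, tape 1111111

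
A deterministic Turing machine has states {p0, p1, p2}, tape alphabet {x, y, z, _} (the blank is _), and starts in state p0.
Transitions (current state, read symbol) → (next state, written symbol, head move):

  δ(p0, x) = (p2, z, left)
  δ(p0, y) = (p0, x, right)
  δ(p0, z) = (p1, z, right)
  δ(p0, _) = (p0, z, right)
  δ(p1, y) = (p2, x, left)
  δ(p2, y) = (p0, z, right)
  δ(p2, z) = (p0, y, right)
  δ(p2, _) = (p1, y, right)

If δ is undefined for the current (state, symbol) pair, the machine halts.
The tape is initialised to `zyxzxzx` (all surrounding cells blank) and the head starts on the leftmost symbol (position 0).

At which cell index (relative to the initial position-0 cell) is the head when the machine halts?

2

p0 | [z]yxzxzx   read z → write z, move right, go to p1
p1 | z[y]xzxzx   read y → write x, move left, go to p2
p2 | [z]xxzxzx   read z → write y, move right, go to p0
p0 | y[x]xzxzx   read x → write z, move left, go to p2
p2 | [y]zxzxzx   read y → write z, move right, go to p0
p0 | z[z]xzxzx   read z → write z, move right, go to p1
p1 | zz[x]zxzx
At halt the head is at cell 2.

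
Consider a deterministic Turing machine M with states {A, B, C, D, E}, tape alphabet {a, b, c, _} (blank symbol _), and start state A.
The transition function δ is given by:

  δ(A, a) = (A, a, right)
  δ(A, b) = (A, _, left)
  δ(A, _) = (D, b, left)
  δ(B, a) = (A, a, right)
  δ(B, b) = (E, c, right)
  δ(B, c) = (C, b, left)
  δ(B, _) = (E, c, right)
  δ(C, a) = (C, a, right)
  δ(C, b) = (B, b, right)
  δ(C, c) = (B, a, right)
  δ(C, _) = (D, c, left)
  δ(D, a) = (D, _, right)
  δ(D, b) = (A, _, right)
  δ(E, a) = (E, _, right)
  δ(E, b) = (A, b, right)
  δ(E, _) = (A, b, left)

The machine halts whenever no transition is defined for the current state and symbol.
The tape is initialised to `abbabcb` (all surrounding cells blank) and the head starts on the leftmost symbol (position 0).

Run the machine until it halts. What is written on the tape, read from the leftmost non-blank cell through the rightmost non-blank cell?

b_abcb

A | [a]bbabcb   read a → write a, move right, go to A
A | a[b]babcb   read b → write _, move left, go to A
A | [a]_babcb   read a → write a, move right, go to A
A | a[_]babcb   read _ → write b, move left, go to D
D | [a]bbabcb   read a → write _, move right, go to D
D | _[b]babcb   read b → write _, move right, go to A
A | __[b]abcb   read b → write _, move left, go to A
A | _[_]_abcb   read _ → write b, move left, go to D
D | [_]b_abcb
The non-blank tape span at halt is b_abcb.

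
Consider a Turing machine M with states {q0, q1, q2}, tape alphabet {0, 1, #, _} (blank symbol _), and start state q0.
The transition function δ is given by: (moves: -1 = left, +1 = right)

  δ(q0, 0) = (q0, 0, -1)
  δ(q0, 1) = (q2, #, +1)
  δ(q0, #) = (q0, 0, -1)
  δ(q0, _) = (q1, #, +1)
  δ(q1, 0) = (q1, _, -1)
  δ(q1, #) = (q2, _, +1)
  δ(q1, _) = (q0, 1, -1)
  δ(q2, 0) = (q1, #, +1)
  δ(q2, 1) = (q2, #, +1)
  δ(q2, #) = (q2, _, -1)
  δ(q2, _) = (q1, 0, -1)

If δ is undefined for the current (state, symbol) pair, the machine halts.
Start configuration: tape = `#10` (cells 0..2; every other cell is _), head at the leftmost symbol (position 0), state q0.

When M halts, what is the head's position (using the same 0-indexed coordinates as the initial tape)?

state=q0 head=0 tape=__[#]10   (q0,#)→(q0,0,-1)
state=q0 head=-1 tape=_[_]010   (q0,_)→(q1,#,+1)
state=q1 head=0 tape=_#[0]10   (q1,0)→(q1,_,-1)
state=q1 head=-1 tape=_[#]_10   (q1,#)→(q2,_,+1)
state=q2 head=0 tape=__[_]10   (q2,_)→(q1,0,-1)
state=q1 head=-1 tape=_[_]010   (q1,_)→(q0,1,-1)
state=q0 head=-2 tape=[_]1010   (q0,_)→(q1,#,+1)
state=q1 head=-1 tape=#[1]010
At halt the head is at cell -1.

-1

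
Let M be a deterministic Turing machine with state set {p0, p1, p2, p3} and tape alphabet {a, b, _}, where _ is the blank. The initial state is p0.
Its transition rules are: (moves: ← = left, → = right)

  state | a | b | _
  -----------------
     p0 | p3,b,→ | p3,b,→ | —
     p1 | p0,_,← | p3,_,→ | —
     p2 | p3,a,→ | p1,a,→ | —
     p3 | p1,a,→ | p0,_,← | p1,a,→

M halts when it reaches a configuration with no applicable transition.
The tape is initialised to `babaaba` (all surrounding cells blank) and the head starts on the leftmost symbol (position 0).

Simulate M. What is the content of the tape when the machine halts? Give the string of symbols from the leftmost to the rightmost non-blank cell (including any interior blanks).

state=p0 head=0 tape=[b]abaaba_   (p0,b)→(p3,b,→)
state=p3 head=1 tape=b[a]baaba_   (p3,a)→(p1,a,→)
state=p1 head=2 tape=ba[b]aaba_   (p1,b)→(p3,_,→)
state=p3 head=3 tape=ba_[a]aba_   (p3,a)→(p1,a,→)
state=p1 head=4 tape=ba_a[a]ba_   (p1,a)→(p0,_,←)
state=p0 head=3 tape=ba_[a]_ba_   (p0,a)→(p3,b,→)
state=p3 head=4 tape=ba_b[_]ba_   (p3,_)→(p1,a,→)
state=p1 head=5 tape=ba_ba[b]a_   (p1,b)→(p3,_,→)
state=p3 head=6 tape=ba_ba_[a]_   (p3,a)→(p1,a,→)
state=p1 head=7 tape=ba_ba_a[_]
The non-blank tape span at halt is ba_ba_a.

ba_ba_a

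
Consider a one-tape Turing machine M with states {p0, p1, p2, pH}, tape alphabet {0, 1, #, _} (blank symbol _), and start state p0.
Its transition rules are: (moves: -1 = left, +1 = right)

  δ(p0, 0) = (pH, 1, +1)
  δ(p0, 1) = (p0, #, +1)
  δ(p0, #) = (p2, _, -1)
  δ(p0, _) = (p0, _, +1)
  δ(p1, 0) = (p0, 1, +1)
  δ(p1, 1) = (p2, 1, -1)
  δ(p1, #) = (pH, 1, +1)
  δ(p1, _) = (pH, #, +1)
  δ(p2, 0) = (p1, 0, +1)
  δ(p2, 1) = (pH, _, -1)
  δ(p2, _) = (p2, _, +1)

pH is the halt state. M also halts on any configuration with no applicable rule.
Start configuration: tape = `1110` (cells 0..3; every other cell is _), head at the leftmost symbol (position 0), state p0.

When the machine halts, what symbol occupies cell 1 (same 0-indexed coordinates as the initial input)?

state=p0 head=0 tape=[1]110_   (p0,1)→(p0,#,+1)
state=p0 head=1 tape=#[1]10_   (p0,1)→(p0,#,+1)
state=p0 head=2 tape=##[1]0_   (p0,1)→(p0,#,+1)
state=p0 head=3 tape=###[0]_   (p0,0)→(pH,1,+1)
state=pH head=4 tape=###1[_]
Cell 1 holds # when M halts.

#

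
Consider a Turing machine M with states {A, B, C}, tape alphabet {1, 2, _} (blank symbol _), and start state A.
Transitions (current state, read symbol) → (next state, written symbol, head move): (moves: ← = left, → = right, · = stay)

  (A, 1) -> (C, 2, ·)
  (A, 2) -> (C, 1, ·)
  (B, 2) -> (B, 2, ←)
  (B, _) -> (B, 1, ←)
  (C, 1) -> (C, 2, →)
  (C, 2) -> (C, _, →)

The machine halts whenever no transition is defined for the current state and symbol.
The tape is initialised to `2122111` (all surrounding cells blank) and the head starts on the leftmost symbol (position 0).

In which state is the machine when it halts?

C

A | [2]122111_   read 2 → write 1, move ·, go to C
C | [1]122111_   read 1 → write 2, move →, go to C
C | 2[1]22111_   read 1 → write 2, move →, go to C
C | 22[2]2111_   read 2 → write _, move →, go to C
C | 22_[2]111_   read 2 → write _, move →, go to C
C | 22__[1]11_   read 1 → write 2, move →, go to C
C | 22__2[1]1_   read 1 → write 2, move →, go to C
C | 22__22[1]_   read 1 → write 2, move →, go to C
C | 22__222[_]
No transition is defined for (C, _); M halts in state C.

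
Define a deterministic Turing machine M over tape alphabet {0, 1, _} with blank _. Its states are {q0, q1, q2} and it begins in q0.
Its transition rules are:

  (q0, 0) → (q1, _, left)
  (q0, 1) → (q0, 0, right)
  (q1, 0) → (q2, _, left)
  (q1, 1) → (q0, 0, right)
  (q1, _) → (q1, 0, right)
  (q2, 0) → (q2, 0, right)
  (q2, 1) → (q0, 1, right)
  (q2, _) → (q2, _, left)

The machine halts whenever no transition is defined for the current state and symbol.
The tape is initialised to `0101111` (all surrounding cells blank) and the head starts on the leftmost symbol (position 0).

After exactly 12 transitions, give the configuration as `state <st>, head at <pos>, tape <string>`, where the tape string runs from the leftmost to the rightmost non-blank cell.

state q2, head at 0, tape 00__1111

state=q0 head=0 tape=_[0]101111   (q0,0)→(q1,_,left)
state=q1 head=-1 tape=[_]_101111   (q1,_)→(q1,0,right)
state=q1 head=0 tape=0[_]101111   (q1,_)→(q1,0,right)
state=q1 head=1 tape=00[1]01111   (q1,1)→(q0,0,right)
state=q0 head=2 tape=000[0]1111   (q0,0)→(q1,_,left)
state=q1 head=1 tape=00[0]_1111   (q1,0)→(q2,_,left)
state=q2 head=0 tape=0[0]__1111   (q2,0)→(q2,0,right)
state=q2 head=1 tape=00[_]_1111   (q2,_)→(q2,_,left)
state=q2 head=0 tape=0[0]__1111   (q2,0)→(q2,0,right)
state=q2 head=1 tape=00[_]_1111   (q2,_)→(q2,_,left)
state=q2 head=0 tape=0[0]__1111   (q2,0)→(q2,0,right)
state=q2 head=1 tape=00[_]_1111   (q2,_)→(q2,_,left)
state=q2 head=0 tape=0[0]__1111
After 12 steps: state q2, head at 0, tape 00__1111.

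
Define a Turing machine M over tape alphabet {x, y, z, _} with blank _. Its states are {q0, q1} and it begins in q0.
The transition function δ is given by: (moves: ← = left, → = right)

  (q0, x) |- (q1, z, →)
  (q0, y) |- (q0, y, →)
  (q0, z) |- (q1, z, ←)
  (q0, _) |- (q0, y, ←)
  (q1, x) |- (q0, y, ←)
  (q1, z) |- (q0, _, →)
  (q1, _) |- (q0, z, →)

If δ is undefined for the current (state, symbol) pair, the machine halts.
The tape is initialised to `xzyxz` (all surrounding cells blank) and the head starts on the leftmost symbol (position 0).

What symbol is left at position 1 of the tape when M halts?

state=q0 head=0 tape=[x]zyxz_   (q0,x)→(q1,z,→)
state=q1 head=1 tape=z[z]yxz_   (q1,z)→(q0,_,→)
state=q0 head=2 tape=z_[y]xz_   (q0,y)→(q0,y,→)
state=q0 head=3 tape=z_y[x]z_   (q0,x)→(q1,z,→)
state=q1 head=4 tape=z_yz[z]_   (q1,z)→(q0,_,→)
state=q0 head=5 tape=z_yz_[_]   (q0,_)→(q0,y,←)
state=q0 head=4 tape=z_yz[_]y   (q0,_)→(q0,y,←)
state=q0 head=3 tape=z_y[z]yy   (q0,z)→(q1,z,←)
state=q1 head=2 tape=z_[y]zyy
Cell 1 holds _ when M halts.

_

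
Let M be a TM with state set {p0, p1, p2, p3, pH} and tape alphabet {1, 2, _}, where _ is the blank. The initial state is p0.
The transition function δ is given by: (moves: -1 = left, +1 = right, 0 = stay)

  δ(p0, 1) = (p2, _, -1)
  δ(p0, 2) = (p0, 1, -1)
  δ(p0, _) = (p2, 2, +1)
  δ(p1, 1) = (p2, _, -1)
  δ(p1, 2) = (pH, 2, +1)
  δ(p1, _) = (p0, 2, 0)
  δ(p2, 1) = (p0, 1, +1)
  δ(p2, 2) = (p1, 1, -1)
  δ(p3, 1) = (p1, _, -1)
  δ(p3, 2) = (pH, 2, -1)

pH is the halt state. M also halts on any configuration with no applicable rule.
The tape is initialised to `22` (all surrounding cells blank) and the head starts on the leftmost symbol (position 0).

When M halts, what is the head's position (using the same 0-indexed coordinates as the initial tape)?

0

state=p0 head=0 tape=___[2]2   (p0,2)→(p0,1,-1)
state=p0 head=-1 tape=__[_]12   (p0,_)→(p2,2,+1)
state=p2 head=0 tape=__2[1]2   (p2,1)→(p0,1,+1)
state=p0 head=1 tape=__21[2]   (p0,2)→(p0,1,-1)
state=p0 head=0 tape=__2[1]1   (p0,1)→(p2,_,-1)
state=p2 head=-1 tape=__[2]_1   (p2,2)→(p1,1,-1)
state=p1 head=-2 tape=_[_]1_1   (p1,_)→(p0,2,0)
state=p0 head=-2 tape=_[2]1_1   (p0,2)→(p0,1,-1)
state=p0 head=-3 tape=[_]11_1   (p0,_)→(p2,2,+1)
state=p2 head=-2 tape=2[1]1_1   (p2,1)→(p0,1,+1)
state=p0 head=-1 tape=21[1]_1   (p0,1)→(p2,_,-1)
state=p2 head=-2 tape=2[1]__1   (p2,1)→(p0,1,+1)
state=p0 head=-1 tape=21[_]_1   (p0,_)→(p2,2,+1)
state=p2 head=0 tape=212[_]1
At halt the head is at cell 0.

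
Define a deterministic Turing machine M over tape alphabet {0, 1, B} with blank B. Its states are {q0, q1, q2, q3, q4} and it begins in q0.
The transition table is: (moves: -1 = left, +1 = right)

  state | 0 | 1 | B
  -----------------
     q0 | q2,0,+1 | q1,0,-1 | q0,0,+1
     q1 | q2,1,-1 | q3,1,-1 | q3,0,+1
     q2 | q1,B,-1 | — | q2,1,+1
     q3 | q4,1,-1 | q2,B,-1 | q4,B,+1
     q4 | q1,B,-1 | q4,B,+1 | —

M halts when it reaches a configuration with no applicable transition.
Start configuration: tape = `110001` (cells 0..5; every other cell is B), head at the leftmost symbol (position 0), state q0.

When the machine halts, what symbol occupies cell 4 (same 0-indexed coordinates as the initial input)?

B

q0 | BB[1]10001B   read 1 → write 0, move -1, go to q1
q1 | B[B]010001B   read B → write 0, move +1, go to q3
q3 | B0[0]10001B   read 0 → write 1, move -1, go to q4
q4 | B[0]110001B   read 0 → write B, move -1, go to q1
q1 | [B]B110001B   read B → write 0, move +1, go to q3
q3 | 0[B]110001B   read B → write B, move +1, go to q4
q4 | 0B[1]10001B   read 1 → write B, move +1, go to q4
q4 | 0BB[1]0001B   read 1 → write B, move +1, go to q4
q4 | 0BBB[0]001B   read 0 → write B, move -1, go to q1
q1 | 0BB[B]B001B   read B → write 0, move +1, go to q3
q3 | 0BB0[B]001B   read B → write B, move +1, go to q4
q4 | 0BB0B[0]01B   read 0 → write B, move -1, go to q1
q1 | 0BB0[B]B01B   read B → write 0, move +1, go to q3
q3 | 0BB00[B]01B   read B → write B, move +1, go to q4
q4 | 0BB00B[0]1B   read 0 → write B, move -1, go to q1
q1 | 0BB00[B]B1B   read B → write 0, move +1, go to q3
q3 | 0BB000[B]1B   read B → write B, move +1, go to q4
q4 | 0BB000B[1]B   read 1 → write B, move +1, go to q4
q4 | 0BB000BB[B]
Cell 4 holds B when M halts.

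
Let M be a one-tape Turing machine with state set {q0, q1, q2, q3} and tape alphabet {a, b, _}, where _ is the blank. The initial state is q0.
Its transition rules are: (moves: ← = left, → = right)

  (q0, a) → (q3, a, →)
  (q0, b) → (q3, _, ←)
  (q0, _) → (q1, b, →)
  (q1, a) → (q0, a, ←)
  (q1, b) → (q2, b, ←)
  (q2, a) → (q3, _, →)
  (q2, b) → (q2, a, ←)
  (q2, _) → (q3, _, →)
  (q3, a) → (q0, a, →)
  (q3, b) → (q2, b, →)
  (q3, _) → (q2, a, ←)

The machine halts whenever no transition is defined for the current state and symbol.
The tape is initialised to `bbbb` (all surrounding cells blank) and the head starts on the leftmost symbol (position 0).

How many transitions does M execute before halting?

26

state=q0 head=0 tape=__[b]bbb_   (q0,b)→(q3,_,←)
state=q3 head=-1 tape=_[_]_bbb_   (q3,_)→(q2,a,←)
state=q2 head=-2 tape=[_]a_bbb_   (q2,_)→(q3,_,→)
state=q3 head=-1 tape=_[a]_bbb_   (q3,a)→(q0,a,→)
state=q0 head=0 tape=_a[_]bbb_   (q0,_)→(q1,b,→)
state=q1 head=1 tape=_ab[b]bb_   (q1,b)→(q2,b,←)
state=q2 head=0 tape=_a[b]bbb_   (q2,b)→(q2,a,←)
state=q2 head=-1 tape=_[a]abbb_   (q2,a)→(q3,_,→)
state=q3 head=0 tape=__[a]bbb_   (q3,a)→(q0,a,→)
state=q0 head=1 tape=__a[b]bb_   (q0,b)→(q3,_,←)
state=q3 head=0 tape=__[a]_bb_   (q3,a)→(q0,a,→)
state=q0 head=1 tape=__a[_]bb_   (q0,_)→(q1,b,→)
state=q1 head=2 tape=__ab[b]b_   (q1,b)→(q2,b,←)
state=q2 head=1 tape=__a[b]bb_   (q2,b)→(q2,a,←)
state=q2 head=0 tape=__[a]abb_   (q2,a)→(q3,_,→)
state=q3 head=1 tape=___[a]bb_   (q3,a)→(q0,a,→)
state=q0 head=2 tape=___a[b]b_   (q0,b)→(q3,_,←)
state=q3 head=1 tape=___[a]_b_   (q3,a)→(q0,a,→)
state=q0 head=2 tape=___a[_]b_   (q0,_)→(q1,b,→)
state=q1 head=3 tape=___ab[b]_   (q1,b)→(q2,b,←)
state=q2 head=2 tape=___a[b]b_   (q2,b)→(q2,a,←)
state=q2 head=1 tape=___[a]ab_   (q2,a)→(q3,_,→)
state=q3 head=2 tape=____[a]b_   (q3,a)→(q0,a,→)
state=q0 head=3 tape=____a[b]_   (q0,b)→(q3,_,←)
state=q3 head=2 tape=____[a]__   (q3,a)→(q0,a,→)
state=q0 head=3 tape=____a[_]_   (q0,_)→(q1,b,→)
state=q1 head=4 tape=____ab[_]
M halts after 26 transitions.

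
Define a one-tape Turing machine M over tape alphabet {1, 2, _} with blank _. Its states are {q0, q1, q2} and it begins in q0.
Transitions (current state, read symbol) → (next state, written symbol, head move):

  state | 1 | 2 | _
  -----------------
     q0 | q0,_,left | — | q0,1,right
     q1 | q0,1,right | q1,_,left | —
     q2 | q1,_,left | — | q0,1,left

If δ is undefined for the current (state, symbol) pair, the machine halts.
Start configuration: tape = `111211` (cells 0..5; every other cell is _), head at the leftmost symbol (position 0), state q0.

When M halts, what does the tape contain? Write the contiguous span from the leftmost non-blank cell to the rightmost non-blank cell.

state=q0 head=0 tape=___[1]11211   (q0,1)→(q0,_,left)
state=q0 head=-1 tape=__[_]_11211   (q0,_)→(q0,1,right)
state=q0 head=0 tape=__1[_]11211   (q0,_)→(q0,1,right)
state=q0 head=1 tape=__11[1]1211   (q0,1)→(q0,_,left)
state=q0 head=0 tape=__1[1]_1211   (q0,1)→(q0,_,left)
state=q0 head=-1 tape=__[1]__1211   (q0,1)→(q0,_,left)
state=q0 head=-2 tape=_[_]___1211   (q0,_)→(q0,1,right)
state=q0 head=-1 tape=_1[_]__1211   (q0,_)→(q0,1,right)
state=q0 head=0 tape=_11[_]_1211   (q0,_)→(q0,1,right)
state=q0 head=1 tape=_111[_]1211   (q0,_)→(q0,1,right)
state=q0 head=2 tape=_1111[1]211   (q0,1)→(q0,_,left)
state=q0 head=1 tape=_111[1]_211   (q0,1)→(q0,_,left)
state=q0 head=0 tape=_11[1]__211   (q0,1)→(q0,_,left)
state=q0 head=-1 tape=_1[1]___211   (q0,1)→(q0,_,left)
state=q0 head=-2 tape=_[1]____211   (q0,1)→(q0,_,left)
state=q0 head=-3 tape=[_]_____211   (q0,_)→(q0,1,right)
state=q0 head=-2 tape=1[_]____211   (q0,_)→(q0,1,right)
state=q0 head=-1 tape=11[_]___211   (q0,_)→(q0,1,right)
state=q0 head=0 tape=111[_]__211   (q0,_)→(q0,1,right)
state=q0 head=1 tape=1111[_]_211   (q0,_)→(q0,1,right)
state=q0 head=2 tape=11111[_]211   (q0,_)→(q0,1,right)
state=q0 head=3 tape=111111[2]11
The non-blank tape span at halt is 111111211.

111111211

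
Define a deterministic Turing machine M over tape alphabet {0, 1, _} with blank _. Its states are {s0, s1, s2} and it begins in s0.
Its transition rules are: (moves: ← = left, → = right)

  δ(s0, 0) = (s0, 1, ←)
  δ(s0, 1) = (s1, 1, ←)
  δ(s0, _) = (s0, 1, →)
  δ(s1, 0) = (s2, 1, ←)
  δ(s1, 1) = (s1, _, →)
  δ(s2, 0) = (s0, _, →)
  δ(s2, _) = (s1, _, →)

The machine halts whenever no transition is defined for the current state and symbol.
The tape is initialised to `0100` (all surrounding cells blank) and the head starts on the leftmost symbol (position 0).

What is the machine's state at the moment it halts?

s1

state=s0 head=0 tape=_[0]100_   (s0,0)→(s0,1,←)
state=s0 head=-1 tape=[_]1100_   (s0,_)→(s0,1,→)
state=s0 head=0 tape=1[1]100_   (s0,1)→(s1,1,←)
state=s1 head=-1 tape=[1]1100_   (s1,1)→(s1,_,→)
state=s1 head=0 tape=_[1]100_   (s1,1)→(s1,_,→)
state=s1 head=1 tape=__[1]00_   (s1,1)→(s1,_,→)
state=s1 head=2 tape=___[0]0_   (s1,0)→(s2,1,←)
state=s2 head=1 tape=__[_]10_   (s2,_)→(s1,_,→)
state=s1 head=2 tape=___[1]0_   (s1,1)→(s1,_,→)
state=s1 head=3 tape=____[0]_   (s1,0)→(s2,1,←)
state=s2 head=2 tape=___[_]1_   (s2,_)→(s1,_,→)
state=s1 head=3 tape=____[1]_   (s1,1)→(s1,_,→)
state=s1 head=4 tape=_____[_]
No transition is defined for (s1, _); M halts in state s1.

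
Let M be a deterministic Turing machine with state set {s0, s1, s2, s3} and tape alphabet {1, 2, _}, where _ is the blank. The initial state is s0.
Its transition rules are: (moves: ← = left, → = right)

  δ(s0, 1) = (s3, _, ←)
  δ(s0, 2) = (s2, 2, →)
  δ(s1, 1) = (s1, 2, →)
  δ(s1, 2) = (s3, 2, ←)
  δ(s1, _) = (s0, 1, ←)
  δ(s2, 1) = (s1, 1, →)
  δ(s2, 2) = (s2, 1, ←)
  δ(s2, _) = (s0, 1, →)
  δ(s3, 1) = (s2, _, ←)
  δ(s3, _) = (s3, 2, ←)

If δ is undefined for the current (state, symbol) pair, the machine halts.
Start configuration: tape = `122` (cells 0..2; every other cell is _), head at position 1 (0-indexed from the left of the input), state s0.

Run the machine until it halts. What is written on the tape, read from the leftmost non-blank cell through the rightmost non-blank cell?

122_1

state=s0 head=1 tape=1[2]2__   (s0,2)→(s2,2,→)
state=s2 head=2 tape=12[2]__   (s2,2)→(s2,1,←)
state=s2 head=1 tape=1[2]1__   (s2,2)→(s2,1,←)
state=s2 head=0 tape=[1]11__   (s2,1)→(s1,1,→)
state=s1 head=1 tape=1[1]1__   (s1,1)→(s1,2,→)
state=s1 head=2 tape=12[1]__   (s1,1)→(s1,2,→)
state=s1 head=3 tape=122[_]_   (s1,_)→(s0,1,←)
state=s0 head=2 tape=12[2]1_   (s0,2)→(s2,2,→)
state=s2 head=3 tape=122[1]_   (s2,1)→(s1,1,→)
state=s1 head=4 tape=1221[_]   (s1,_)→(s0,1,←)
state=s0 head=3 tape=122[1]1   (s0,1)→(s3,_,←)
state=s3 head=2 tape=12[2]_1
The non-blank tape span at halt is 122_1.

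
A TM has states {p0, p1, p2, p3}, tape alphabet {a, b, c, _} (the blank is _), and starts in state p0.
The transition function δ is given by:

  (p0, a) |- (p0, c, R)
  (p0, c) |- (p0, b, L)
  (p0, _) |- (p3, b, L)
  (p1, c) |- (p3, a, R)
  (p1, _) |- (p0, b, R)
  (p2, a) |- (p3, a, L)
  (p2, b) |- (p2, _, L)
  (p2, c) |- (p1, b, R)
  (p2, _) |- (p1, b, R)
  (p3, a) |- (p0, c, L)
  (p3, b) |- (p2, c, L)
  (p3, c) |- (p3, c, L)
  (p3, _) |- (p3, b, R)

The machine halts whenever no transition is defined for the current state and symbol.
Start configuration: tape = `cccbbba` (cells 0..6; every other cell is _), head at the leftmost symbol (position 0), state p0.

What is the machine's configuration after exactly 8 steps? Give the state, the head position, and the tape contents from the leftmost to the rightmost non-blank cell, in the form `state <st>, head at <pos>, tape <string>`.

state p0, head at -2, tape bbbbccbbba

p0 | ___[c]ccbbba   read c → write b, move L, go to p0
p0 | __[_]bccbbba   read _ → write b, move L, go to p3
p3 | _[_]bbccbbba   read _ → write b, move R, go to p3
p3 | _b[b]bccbbba   read b → write c, move L, go to p2
p2 | _[b]cbccbbba   read b → write _, move L, go to p2
p2 | [_]_cbccbbba   read _ → write b, move R, go to p1
p1 | b[_]cbccbbba   read _ → write b, move R, go to p0
p0 | bb[c]bccbbba   read c → write b, move L, go to p0
p0 | b[b]bbccbbba
After 8 steps: state p0, head at -2, tape bbbbccbbba.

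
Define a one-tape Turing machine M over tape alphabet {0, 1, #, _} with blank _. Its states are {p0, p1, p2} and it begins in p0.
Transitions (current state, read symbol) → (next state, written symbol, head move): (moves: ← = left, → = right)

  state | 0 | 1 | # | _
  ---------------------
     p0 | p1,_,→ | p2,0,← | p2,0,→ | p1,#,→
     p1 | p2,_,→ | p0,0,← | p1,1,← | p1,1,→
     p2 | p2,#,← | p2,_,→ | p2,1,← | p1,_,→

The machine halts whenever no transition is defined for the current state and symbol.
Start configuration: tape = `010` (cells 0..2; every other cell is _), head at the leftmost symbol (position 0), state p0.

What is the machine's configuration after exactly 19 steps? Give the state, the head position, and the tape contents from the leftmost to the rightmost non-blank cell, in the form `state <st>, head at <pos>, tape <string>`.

state=p0 head=0 tape=_[0]10   (p0,0)→(p1,_,→)
state=p1 head=1 tape=__[1]0   (p1,1)→(p0,0,←)
state=p0 head=0 tape=_[_]00   (p0,_)→(p1,#,→)
state=p1 head=1 tape=_#[0]0   (p1,0)→(p2,_,→)
state=p2 head=2 tape=_#_[0]   (p2,0)→(p2,#,←)
state=p2 head=1 tape=_#[_]#   (p2,_)→(p1,_,→)
state=p1 head=2 tape=_#_[#]   (p1,#)→(p1,1,←)
state=p1 head=1 tape=_#[_]1   (p1,_)→(p1,1,→)
state=p1 head=2 tape=_#1[1]   (p1,1)→(p0,0,←)
state=p0 head=1 tape=_#[1]0   (p0,1)→(p2,0,←)
state=p2 head=0 tape=_[#]00   (p2,#)→(p2,1,←)
state=p2 head=-1 tape=[_]100   (p2,_)→(p1,_,→)
state=p1 head=0 tape=_[1]00   (p1,1)→(p0,0,←)
state=p0 head=-1 tape=[_]000   (p0,_)→(p1,#,→)
state=p1 head=0 tape=#[0]00   (p1,0)→(p2,_,→)
state=p2 head=1 tape=#_[0]0   (p2,0)→(p2,#,←)
state=p2 head=0 tape=#[_]#0   (p2,_)→(p1,_,→)
state=p1 head=1 tape=#_[#]0   (p1,#)→(p1,1,←)
state=p1 head=0 tape=#[_]10   (p1,_)→(p1,1,→)
state=p1 head=1 tape=#1[1]0
After 19 steps: state p1, head at 1, tape #110.

state p1, head at 1, tape #110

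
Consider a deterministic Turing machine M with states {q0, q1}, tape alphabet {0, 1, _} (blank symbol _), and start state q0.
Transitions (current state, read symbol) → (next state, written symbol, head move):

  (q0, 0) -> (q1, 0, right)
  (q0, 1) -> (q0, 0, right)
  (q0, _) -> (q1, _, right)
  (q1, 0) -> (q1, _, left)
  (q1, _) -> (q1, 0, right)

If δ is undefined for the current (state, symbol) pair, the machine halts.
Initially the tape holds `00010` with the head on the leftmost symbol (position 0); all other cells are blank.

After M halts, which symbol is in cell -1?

0

state=q0 head=0 tape=__[0]0010   (q0,0)→(q1,0,right)
state=q1 head=1 tape=__0[0]010   (q1,0)→(q1,_,left)
state=q1 head=0 tape=__[0]_010   (q1,0)→(q1,_,left)
state=q1 head=-1 tape=_[_]__010   (q1,_)→(q1,0,right)
state=q1 head=0 tape=_0[_]_010   (q1,_)→(q1,0,right)
state=q1 head=1 tape=_00[_]010   (q1,_)→(q1,0,right)
state=q1 head=2 tape=_000[0]10   (q1,0)→(q1,_,left)
state=q1 head=1 tape=_00[0]_10   (q1,0)→(q1,_,left)
state=q1 head=0 tape=_0[0]__10   (q1,0)→(q1,_,left)
state=q1 head=-1 tape=_[0]___10   (q1,0)→(q1,_,left)
state=q1 head=-2 tape=[_]____10   (q1,_)→(q1,0,right)
state=q1 head=-1 tape=0[_]___10   (q1,_)→(q1,0,right)
state=q1 head=0 tape=00[_]__10   (q1,_)→(q1,0,right)
state=q1 head=1 tape=000[_]_10   (q1,_)→(q1,0,right)
state=q1 head=2 tape=0000[_]10   (q1,_)→(q1,0,right)
state=q1 head=3 tape=00000[1]0
Cell -1 holds 0 when M halts.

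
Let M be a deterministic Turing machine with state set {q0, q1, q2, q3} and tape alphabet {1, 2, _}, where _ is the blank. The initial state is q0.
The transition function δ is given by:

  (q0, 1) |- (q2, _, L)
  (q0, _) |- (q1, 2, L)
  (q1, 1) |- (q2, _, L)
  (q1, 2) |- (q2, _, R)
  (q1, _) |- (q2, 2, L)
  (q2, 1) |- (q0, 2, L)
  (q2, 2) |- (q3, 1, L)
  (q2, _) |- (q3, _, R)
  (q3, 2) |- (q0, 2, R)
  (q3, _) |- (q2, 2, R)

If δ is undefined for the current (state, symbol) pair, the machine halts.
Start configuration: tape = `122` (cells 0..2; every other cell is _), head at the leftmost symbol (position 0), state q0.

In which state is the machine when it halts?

q0

state=q0 head=0 tape=_[1]22   (q0,1)→(q2,_,L)
state=q2 head=-1 tape=[_]_22   (q2,_)→(q3,_,R)
state=q3 head=0 tape=_[_]22   (q3,_)→(q2,2,R)
state=q2 head=1 tape=_2[2]2   (q2,2)→(q3,1,L)
state=q3 head=0 tape=_[2]12   (q3,2)→(q0,2,R)
state=q0 head=1 tape=_2[1]2   (q0,1)→(q2,_,L)
state=q2 head=0 tape=_[2]_2   (q2,2)→(q3,1,L)
state=q3 head=-1 tape=[_]1_2   (q3,_)→(q2,2,R)
state=q2 head=0 tape=2[1]_2   (q2,1)→(q0,2,L)
state=q0 head=-1 tape=[2]2_2
No transition is defined for (q0, 2); M halts in state q0.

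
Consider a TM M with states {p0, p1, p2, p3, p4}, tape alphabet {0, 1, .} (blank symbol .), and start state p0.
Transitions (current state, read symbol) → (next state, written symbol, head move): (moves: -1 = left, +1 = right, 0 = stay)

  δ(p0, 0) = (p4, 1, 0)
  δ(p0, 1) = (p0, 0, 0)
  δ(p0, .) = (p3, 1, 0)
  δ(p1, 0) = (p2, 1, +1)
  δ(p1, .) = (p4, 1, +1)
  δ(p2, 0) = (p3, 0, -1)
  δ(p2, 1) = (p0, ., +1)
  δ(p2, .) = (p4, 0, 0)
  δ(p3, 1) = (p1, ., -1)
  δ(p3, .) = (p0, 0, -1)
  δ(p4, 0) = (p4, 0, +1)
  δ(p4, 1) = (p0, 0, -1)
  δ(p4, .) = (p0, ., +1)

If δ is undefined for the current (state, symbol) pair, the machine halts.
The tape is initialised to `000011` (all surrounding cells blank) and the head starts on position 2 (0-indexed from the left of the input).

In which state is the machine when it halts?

p1

state=p0 head=2 tape=..00[0]011   (p0,0)→(p4,1,0)
state=p4 head=2 tape=..00[1]011   (p4,1)→(p0,0,-1)
state=p0 head=1 tape=..0[0]0011   (p0,0)→(p4,1,0)
state=p4 head=1 tape=..0[1]0011   (p4,1)→(p0,0,-1)
state=p0 head=0 tape=..[0]00011   (p0,0)→(p4,1,0)
state=p4 head=0 tape=..[1]00011   (p4,1)→(p0,0,-1)
state=p0 head=-1 tape=.[.]000011   (p0,.)→(p3,1,0)
state=p3 head=-1 tape=.[1]000011   (p3,1)→(p1,.,-1)
state=p1 head=-2 tape=[.].000011   (p1,.)→(p4,1,+1)
state=p4 head=-1 tape=1[.]000011   (p4,.)→(p0,.,+1)
state=p0 head=0 tape=1.[0]00011   (p0,0)→(p4,1,0)
state=p4 head=0 tape=1.[1]00011   (p4,1)→(p0,0,-1)
state=p0 head=-1 tape=1[.]000011   (p0,.)→(p3,1,0)
state=p3 head=-1 tape=1[1]000011   (p3,1)→(p1,.,-1)
state=p1 head=-2 tape=[1].000011
No transition is defined for (p1, 1); M halts in state p1.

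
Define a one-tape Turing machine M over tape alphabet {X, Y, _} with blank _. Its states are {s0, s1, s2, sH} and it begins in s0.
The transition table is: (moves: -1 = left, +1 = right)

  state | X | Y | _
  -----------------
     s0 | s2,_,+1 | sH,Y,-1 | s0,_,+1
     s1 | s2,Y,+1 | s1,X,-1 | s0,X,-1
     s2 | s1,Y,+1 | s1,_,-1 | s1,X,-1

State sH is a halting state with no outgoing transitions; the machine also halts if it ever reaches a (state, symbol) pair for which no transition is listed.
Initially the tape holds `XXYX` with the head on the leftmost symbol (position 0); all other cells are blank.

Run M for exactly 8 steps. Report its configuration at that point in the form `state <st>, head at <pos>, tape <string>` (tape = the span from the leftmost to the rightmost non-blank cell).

s0 | _[X]XYX   read X → write _, move +1, go to s2
s2 | __[X]YX   read X → write Y, move +1, go to s1
s1 | __Y[Y]X   read Y → write X, move -1, go to s1
s1 | __[Y]XX   read Y → write X, move -1, go to s1
s1 | _[_]XXX   read _ → write X, move -1, go to s0
s0 | [_]XXXX   read _ → write _, move +1, go to s0
s0 | _[X]XXX   read X → write _, move +1, go to s2
s2 | __[X]XX   read X → write Y, move +1, go to s1
s1 | __Y[X]X
After 8 steps: state s1, head at 2, tape YXX.

state s1, head at 2, tape YXX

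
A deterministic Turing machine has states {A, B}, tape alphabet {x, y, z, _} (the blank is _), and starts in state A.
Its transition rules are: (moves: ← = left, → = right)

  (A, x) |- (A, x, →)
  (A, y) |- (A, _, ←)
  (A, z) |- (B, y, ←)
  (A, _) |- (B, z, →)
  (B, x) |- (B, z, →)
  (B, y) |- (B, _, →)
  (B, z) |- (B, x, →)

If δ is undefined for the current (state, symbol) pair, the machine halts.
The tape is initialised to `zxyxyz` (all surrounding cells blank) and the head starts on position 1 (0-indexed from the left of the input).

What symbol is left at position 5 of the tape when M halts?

state=A head=1 tape=z[x]yxyz_   (A,x)→(A,x,→)
state=A head=2 tape=zx[y]xyz_   (A,y)→(A,_,←)
state=A head=1 tape=z[x]_xyz_   (A,x)→(A,x,→)
state=A head=2 tape=zx[_]xyz_   (A,_)→(B,z,→)
state=B head=3 tape=zxz[x]yz_   (B,x)→(B,z,→)
state=B head=4 tape=zxzz[y]z_   (B,y)→(B,_,→)
state=B head=5 tape=zxzz_[z]_   (B,z)→(B,x,→)
state=B head=6 tape=zxzz_x[_]
Cell 5 holds x when M halts.

x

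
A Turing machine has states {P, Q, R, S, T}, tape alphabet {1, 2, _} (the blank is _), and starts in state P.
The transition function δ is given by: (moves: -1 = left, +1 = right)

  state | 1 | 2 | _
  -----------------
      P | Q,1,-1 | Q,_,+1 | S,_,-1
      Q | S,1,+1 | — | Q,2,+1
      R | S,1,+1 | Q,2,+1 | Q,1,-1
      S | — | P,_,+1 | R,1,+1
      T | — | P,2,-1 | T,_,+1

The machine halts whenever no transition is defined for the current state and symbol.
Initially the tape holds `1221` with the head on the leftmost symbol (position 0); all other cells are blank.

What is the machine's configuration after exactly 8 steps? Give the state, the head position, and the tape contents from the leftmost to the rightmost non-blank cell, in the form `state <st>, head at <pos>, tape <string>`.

state Q, head at 4, tape 21__111

state=P head=0 tape=_[1]221__   (P,1)→(Q,1,-1)
state=Q head=-1 tape=[_]1221__   (Q,_)→(Q,2,+1)
state=Q head=0 tape=2[1]221__   (Q,1)→(S,1,+1)
state=S head=1 tape=21[2]21__   (S,2)→(P,_,+1)
state=P head=2 tape=21_[2]1__   (P,2)→(Q,_,+1)
state=Q head=3 tape=21__[1]__   (Q,1)→(S,1,+1)
state=S head=4 tape=21__1[_]_   (S,_)→(R,1,+1)
state=R head=5 tape=21__11[_]   (R,_)→(Q,1,-1)
state=Q head=4 tape=21__1[1]1
After 8 steps: state Q, head at 4, tape 21__111.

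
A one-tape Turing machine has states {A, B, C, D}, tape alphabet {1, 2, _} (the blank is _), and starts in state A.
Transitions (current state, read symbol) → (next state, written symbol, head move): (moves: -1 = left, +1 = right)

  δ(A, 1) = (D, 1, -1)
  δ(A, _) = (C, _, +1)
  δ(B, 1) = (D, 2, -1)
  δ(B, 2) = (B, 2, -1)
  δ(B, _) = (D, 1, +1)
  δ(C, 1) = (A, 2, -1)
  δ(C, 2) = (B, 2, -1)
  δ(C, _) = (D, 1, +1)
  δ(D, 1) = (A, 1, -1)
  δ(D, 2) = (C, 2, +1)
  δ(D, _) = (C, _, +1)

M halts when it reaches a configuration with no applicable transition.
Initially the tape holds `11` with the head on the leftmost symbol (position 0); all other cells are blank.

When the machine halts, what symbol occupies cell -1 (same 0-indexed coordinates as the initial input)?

A | _[1]1   read 1 → write 1, move -1, go to D
D | [_]11   read _ → write _, move +1, go to C
C | _[1]1   read 1 → write 2, move -1, go to A
A | [_]21   read _ → write _, move +1, go to C
C | _[2]1   read 2 → write 2, move -1, go to B
B | [_]21   read _ → write 1, move +1, go to D
D | 1[2]1   read 2 → write 2, move +1, go to C
C | 12[1]   read 1 → write 2, move -1, go to A
A | 1[2]2
Cell -1 holds 1 when M halts.

1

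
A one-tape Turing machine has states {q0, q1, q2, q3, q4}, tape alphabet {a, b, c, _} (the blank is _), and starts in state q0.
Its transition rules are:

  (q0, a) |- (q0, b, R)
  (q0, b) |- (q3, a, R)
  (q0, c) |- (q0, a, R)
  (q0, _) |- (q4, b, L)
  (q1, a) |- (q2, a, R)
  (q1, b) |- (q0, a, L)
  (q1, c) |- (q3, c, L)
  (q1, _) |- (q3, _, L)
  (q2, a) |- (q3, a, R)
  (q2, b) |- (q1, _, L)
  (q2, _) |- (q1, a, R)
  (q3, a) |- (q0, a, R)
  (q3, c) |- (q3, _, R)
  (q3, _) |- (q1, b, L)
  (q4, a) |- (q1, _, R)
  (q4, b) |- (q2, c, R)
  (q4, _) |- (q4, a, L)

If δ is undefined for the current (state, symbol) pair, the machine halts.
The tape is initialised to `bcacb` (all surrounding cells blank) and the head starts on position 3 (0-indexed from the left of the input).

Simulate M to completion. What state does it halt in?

q4

state=q0 head=3 tape=bca[c]b__   (q0,c)→(q0,a,R)
state=q0 head=4 tape=bcaa[b]__   (q0,b)→(q3,a,R)
state=q3 head=5 tape=bcaaa[_]_   (q3,_)→(q1,b,L)
state=q1 head=4 tape=bcaa[a]b_   (q1,a)→(q2,a,R)
state=q2 head=5 tape=bcaaa[b]_   (q2,b)→(q1,_,L)
state=q1 head=4 tape=bcaa[a]__   (q1,a)→(q2,a,R)
state=q2 head=5 tape=bcaaa[_]_   (q2,_)→(q1,a,R)
state=q1 head=6 tape=bcaaaa[_]   (q1,_)→(q3,_,L)
state=q3 head=5 tape=bcaaa[a]_   (q3,a)→(q0,a,R)
state=q0 head=6 tape=bcaaaa[_]   (q0,_)→(q4,b,L)
state=q4 head=5 tape=bcaaa[a]b   (q4,a)→(q1,_,R)
state=q1 head=6 tape=bcaaa_[b]   (q1,b)→(q0,a,L)
state=q0 head=5 tape=bcaaa[_]a   (q0,_)→(q4,b,L)
state=q4 head=4 tape=bcaa[a]ba   (q4,a)→(q1,_,R)
state=q1 head=5 tape=bcaa_[b]a   (q1,b)→(q0,a,L)
state=q0 head=4 tape=bcaa[_]aa   (q0,_)→(q4,b,L)
state=q4 head=3 tape=bca[a]baa   (q4,a)→(q1,_,R)
state=q1 head=4 tape=bca_[b]aa   (q1,b)→(q0,a,L)
state=q0 head=3 tape=bca[_]aaa   (q0,_)→(q4,b,L)
state=q4 head=2 tape=bc[a]baaa   (q4,a)→(q1,_,R)
state=q1 head=3 tape=bc_[b]aaa   (q1,b)→(q0,a,L)
state=q0 head=2 tape=bc[_]aaaa   (q0,_)→(q4,b,L)
state=q4 head=1 tape=b[c]baaaa
No transition is defined for (q4, c); M halts in state q4.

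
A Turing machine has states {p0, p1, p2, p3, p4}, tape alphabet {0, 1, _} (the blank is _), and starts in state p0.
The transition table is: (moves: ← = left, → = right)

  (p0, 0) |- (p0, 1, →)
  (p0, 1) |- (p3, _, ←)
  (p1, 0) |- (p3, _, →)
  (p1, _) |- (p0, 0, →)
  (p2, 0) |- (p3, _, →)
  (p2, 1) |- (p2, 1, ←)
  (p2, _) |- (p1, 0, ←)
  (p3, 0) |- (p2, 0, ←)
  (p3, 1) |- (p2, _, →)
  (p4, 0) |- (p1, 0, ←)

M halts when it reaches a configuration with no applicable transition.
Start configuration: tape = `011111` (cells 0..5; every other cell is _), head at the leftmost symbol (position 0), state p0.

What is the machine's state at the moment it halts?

state=p0 head=0 tape=[0]11111_   (p0,0)→(p0,1,→)
state=p0 head=1 tape=1[1]1111_   (p0,1)→(p3,_,←)
state=p3 head=0 tape=[1]_1111_   (p3,1)→(p2,_,→)
state=p2 head=1 tape=_[_]1111_   (p2,_)→(p1,0,←)
state=p1 head=0 tape=[_]01111_   (p1,_)→(p0,0,→)
state=p0 head=1 tape=0[0]1111_   (p0,0)→(p0,1,→)
state=p0 head=2 tape=01[1]111_   (p0,1)→(p3,_,←)
state=p3 head=1 tape=0[1]_111_   (p3,1)→(p2,_,→)
state=p2 head=2 tape=0_[_]111_   (p2,_)→(p1,0,←)
state=p1 head=1 tape=0[_]0111_   (p1,_)→(p0,0,→)
state=p0 head=2 tape=00[0]111_   (p0,0)→(p0,1,→)
state=p0 head=3 tape=001[1]11_   (p0,1)→(p3,_,←)
state=p3 head=2 tape=00[1]_11_   (p3,1)→(p2,_,→)
state=p2 head=3 tape=00_[_]11_   (p2,_)→(p1,0,←)
state=p1 head=2 tape=00[_]011_   (p1,_)→(p0,0,→)
state=p0 head=3 tape=000[0]11_   (p0,0)→(p0,1,→)
state=p0 head=4 tape=0001[1]1_   (p0,1)→(p3,_,←)
state=p3 head=3 tape=000[1]_1_   (p3,1)→(p2,_,→)
state=p2 head=4 tape=000_[_]1_   (p2,_)→(p1,0,←)
state=p1 head=3 tape=000[_]01_   (p1,_)→(p0,0,→)
state=p0 head=4 tape=0000[0]1_   (p0,0)→(p0,1,→)
state=p0 head=5 tape=00001[1]_   (p0,1)→(p3,_,←)
state=p3 head=4 tape=0000[1]__   (p3,1)→(p2,_,→)
state=p2 head=5 tape=0000_[_]_   (p2,_)→(p1,0,←)
state=p1 head=4 tape=0000[_]0_   (p1,_)→(p0,0,→)
state=p0 head=5 tape=00000[0]_   (p0,0)→(p0,1,→)
state=p0 head=6 tape=000001[_]
No transition is defined for (p0, _); M halts in state p0.

p0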